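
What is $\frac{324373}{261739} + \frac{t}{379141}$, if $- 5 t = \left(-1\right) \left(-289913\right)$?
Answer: $\frac{539033979258}{496179930995} \approx 1.0864$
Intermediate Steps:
$t = - \frac{289913}{5}$ ($t = - \frac{\left(-1\right) \left(-289913\right)}{5} = \left(- \frac{1}{5}\right) 289913 = - \frac{289913}{5} \approx -57983.0$)
$\frac{324373}{261739} + \frac{t}{379141} = \frac{324373}{261739} - \frac{289913}{5 \cdot 379141} = 324373 \cdot \frac{1}{261739} - \frac{289913}{1895705} = \frac{324373}{261739} - \frac{289913}{1895705} = \frac{539033979258}{496179930995}$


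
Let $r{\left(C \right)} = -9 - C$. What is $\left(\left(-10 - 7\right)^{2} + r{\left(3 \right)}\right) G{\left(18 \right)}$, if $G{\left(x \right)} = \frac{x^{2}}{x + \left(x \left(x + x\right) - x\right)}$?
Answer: $\frac{277}{2} \approx 138.5$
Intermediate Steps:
$G{\left(x \right)} = \frac{1}{2}$ ($G{\left(x \right)} = \frac{x^{2}}{x + \left(x 2 x - x\right)} = \frac{x^{2}}{x + \left(2 x^{2} - x\right)} = \frac{x^{2}}{x + \left(- x + 2 x^{2}\right)} = \frac{x^{2}}{2 x^{2}} = \frac{1}{2 x^{2}} x^{2} = \frac{1}{2}$)
$\left(\left(-10 - 7\right)^{2} + r{\left(3 \right)}\right) G{\left(18 \right)} = \left(\left(-10 - 7\right)^{2} - 12\right) \frac{1}{2} = \left(\left(-17\right)^{2} - 12\right) \frac{1}{2} = \left(289 - 12\right) \frac{1}{2} = 277 \cdot \frac{1}{2} = \frac{277}{2}$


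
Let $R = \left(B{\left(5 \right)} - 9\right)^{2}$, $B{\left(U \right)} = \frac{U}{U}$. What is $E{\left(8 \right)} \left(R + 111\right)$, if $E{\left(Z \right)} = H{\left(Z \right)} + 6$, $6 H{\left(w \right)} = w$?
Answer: $\frac{3850}{3} \approx 1283.3$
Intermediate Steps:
$B{\left(U \right)} = 1$
$H{\left(w \right)} = \frac{w}{6}$
$R = 64$ ($R = \left(1 - 9\right)^{2} = \left(-8\right)^{2} = 64$)
$E{\left(Z \right)} = 6 + \frac{Z}{6}$ ($E{\left(Z \right)} = \frac{Z}{6} + 6 = 6 + \frac{Z}{6}$)
$E{\left(8 \right)} \left(R + 111\right) = \left(6 + \frac{1}{6} \cdot 8\right) \left(64 + 111\right) = \left(6 + \frac{4}{3}\right) 175 = \frac{22}{3} \cdot 175 = \frac{3850}{3}$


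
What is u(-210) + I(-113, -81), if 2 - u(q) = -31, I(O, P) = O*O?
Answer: 12802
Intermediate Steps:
I(O, P) = O²
u(q) = 33 (u(q) = 2 - 1*(-31) = 2 + 31 = 33)
u(-210) + I(-113, -81) = 33 + (-113)² = 33 + 12769 = 12802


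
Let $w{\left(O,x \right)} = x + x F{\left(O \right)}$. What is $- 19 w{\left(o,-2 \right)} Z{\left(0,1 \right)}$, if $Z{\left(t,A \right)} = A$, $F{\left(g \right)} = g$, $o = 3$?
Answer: $152$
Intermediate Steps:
$w{\left(O,x \right)} = x + O x$ ($w{\left(O,x \right)} = x + x O = x + O x$)
$- 19 w{\left(o,-2 \right)} Z{\left(0,1 \right)} = - 19 \left(- 2 \left(1 + 3\right)\right) 1 = - 19 \left(\left(-2\right) 4\right) 1 = \left(-19\right) \left(-8\right) 1 = 152 \cdot 1 = 152$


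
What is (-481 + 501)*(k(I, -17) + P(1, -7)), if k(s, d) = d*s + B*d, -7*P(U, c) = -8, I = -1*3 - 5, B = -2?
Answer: 23960/7 ≈ 3422.9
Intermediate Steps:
I = -8 (I = -3 - 5 = -8)
P(U, c) = 8/7 (P(U, c) = -⅐*(-8) = 8/7)
k(s, d) = -2*d + d*s (k(s, d) = d*s - 2*d = -2*d + d*s)
(-481 + 501)*(k(I, -17) + P(1, -7)) = (-481 + 501)*(-17*(-2 - 8) + 8/7) = 20*(-17*(-10) + 8/7) = 20*(170 + 8/7) = 20*(1198/7) = 23960/7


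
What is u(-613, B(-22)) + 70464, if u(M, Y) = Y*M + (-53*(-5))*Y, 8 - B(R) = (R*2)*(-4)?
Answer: 128928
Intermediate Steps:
B(R) = 8 + 8*R (B(R) = 8 - R*2*(-4) = 8 - 2*R*(-4) = 8 - (-8)*R = 8 + 8*R)
u(M, Y) = 265*Y + M*Y (u(M, Y) = M*Y + 265*Y = 265*Y + M*Y)
u(-613, B(-22)) + 70464 = (8 + 8*(-22))*(265 - 613) + 70464 = (8 - 176)*(-348) + 70464 = -168*(-348) + 70464 = 58464 + 70464 = 128928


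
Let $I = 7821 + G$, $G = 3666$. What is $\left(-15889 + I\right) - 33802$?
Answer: $-38204$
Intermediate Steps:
$I = 11487$ ($I = 7821 + 3666 = 11487$)
$\left(-15889 + I\right) - 33802 = \left(-15889 + 11487\right) - 33802 = -4402 - 33802 = -38204$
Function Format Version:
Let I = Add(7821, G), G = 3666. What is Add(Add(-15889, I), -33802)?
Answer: -38204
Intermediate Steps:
I = 11487 (I = Add(7821, 3666) = 11487)
Add(Add(-15889, I), -33802) = Add(Add(-15889, 11487), -33802) = Add(-4402, -33802) = -38204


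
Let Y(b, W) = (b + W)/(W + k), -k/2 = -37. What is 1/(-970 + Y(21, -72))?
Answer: -2/1991 ≈ -0.0010045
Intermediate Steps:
k = 74 (k = -2*(-37) = 74)
Y(b, W) = (W + b)/(74 + W) (Y(b, W) = (b + W)/(W + 74) = (W + b)/(74 + W))
1/(-970 + Y(21, -72)) = 1/(-970 + (-72 + 21)/(74 - 72)) = 1/(-970 - 51/2) = 1/(-1991/2) = -2/1991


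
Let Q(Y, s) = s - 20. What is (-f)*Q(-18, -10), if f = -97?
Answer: -2910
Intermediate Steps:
Q(Y, s) = -20 + s
(-f)*Q(-18, -10) = (-1*(-97))*(-20 - 10) = 97*(-30) = -2910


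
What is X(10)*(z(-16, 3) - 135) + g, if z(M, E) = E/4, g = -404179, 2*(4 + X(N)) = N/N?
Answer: -3229673/8 ≈ -4.0371e+5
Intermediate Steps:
X(N) = -7/2 (X(N) = -4 + (N/N)/2 = -4 + (½)*1 = -4 + ½ = -7/2)
z(M, E) = E/4 (z(M, E) = E*(¼) = E/4)
X(10)*(z(-16, 3) - 135) + g = -7*((¼)*3 - 135)/2 - 404179 = -7*(¾ - 135)/2 - 404179 = -7/2*(-537/4) - 404179 = 3759/8 - 404179 = -3229673/8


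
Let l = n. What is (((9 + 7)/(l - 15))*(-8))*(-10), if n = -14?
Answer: -1280/29 ≈ -44.138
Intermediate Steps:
l = -14
(((9 + 7)/(l - 15))*(-8))*(-10) = (((9 + 7)/(-14 - 15))*(-8))*(-10) = ((16/(-29))*(-8))*(-10) = ((16*(-1/29))*(-8))*(-10) = -16/29*(-8)*(-10) = (128/29)*(-10) = -1280/29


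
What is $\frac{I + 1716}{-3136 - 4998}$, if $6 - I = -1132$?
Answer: $- \frac{1427}{4067} \approx -0.35087$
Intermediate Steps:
$I = 1138$ ($I = 6 - -1132 = 6 + 1132 = 1138$)
$\frac{I + 1716}{-3136 - 4998} = \frac{1138 + 1716}{-3136 - 4998} = \frac{2854}{-8134} = 2854 \left(- \frac{1}{8134}\right) = - \frac{1427}{4067}$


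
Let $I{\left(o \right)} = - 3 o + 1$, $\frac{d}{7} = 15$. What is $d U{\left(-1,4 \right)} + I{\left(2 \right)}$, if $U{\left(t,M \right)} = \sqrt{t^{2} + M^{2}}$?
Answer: $-5 + 105 \sqrt{17} \approx 427.93$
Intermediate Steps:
$d = 105$ ($d = 7 \cdot 15 = 105$)
$I{\left(o \right)} = 1 - 3 o$
$U{\left(t,M \right)} = \sqrt{M^{2} + t^{2}}$
$d U{\left(-1,4 \right)} + I{\left(2 \right)} = 105 \sqrt{4^{2} + \left(-1\right)^{2}} + \left(1 - 6\right) = 105 \sqrt{16 + 1} + \left(1 - 6\right) = 105 \sqrt{17} - 5 = -5 + 105 \sqrt{17}$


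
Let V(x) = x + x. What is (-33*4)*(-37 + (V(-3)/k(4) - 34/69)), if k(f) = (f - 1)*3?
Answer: 115852/23 ≈ 5037.0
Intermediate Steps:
k(f) = -3 + 3*f (k(f) = (-1 + f)*3 = -3 + 3*f)
V(x) = 2*x
(-33*4)*(-37 + (V(-3)/k(4) - 34/69)) = (-33*4)*(-37 + ((2*(-3))/(-3 + 3*4) - 34/69)) = -132*(-37 + (-6/(-3 + 12) - 34*1/69)) = -132*(-37 + (-6/9 - 34/69)) = -132*(-37 + (-6*1/9 - 34/69)) = -132*(-37 + (-2/3 - 34/69)) = -132*(-37 - 80/69) = -132*(-2633/69) = 115852/23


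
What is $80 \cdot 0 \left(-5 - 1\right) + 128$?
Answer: $128$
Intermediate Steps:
$80 \cdot 0 \left(-5 - 1\right) + 128 = 80 \cdot 0 \left(-6\right) + 128 = 80 \cdot 0 + 128 = 0 + 128 = 128$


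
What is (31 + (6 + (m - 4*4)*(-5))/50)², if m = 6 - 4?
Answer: 660969/625 ≈ 1057.6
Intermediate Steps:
m = 2
(31 + (6 + (m - 4*4)*(-5))/50)² = (31 + (6 + (2 - 4*4)*(-5))/50)² = (31 + (6 + (2 - 16)*(-5))*(1/50))² = (31 + (6 - 14*(-5))*(1/50))² = (31 + (6 + 70)*(1/50))² = (31 + 76*(1/50))² = (31 + 38/25)² = (813/25)² = 660969/625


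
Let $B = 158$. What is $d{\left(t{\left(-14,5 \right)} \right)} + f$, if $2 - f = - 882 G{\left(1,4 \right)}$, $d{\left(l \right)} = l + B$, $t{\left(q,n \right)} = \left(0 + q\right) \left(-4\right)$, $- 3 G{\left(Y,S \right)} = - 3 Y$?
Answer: $1098$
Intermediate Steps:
$G{\left(Y,S \right)} = Y$ ($G{\left(Y,S \right)} = - \frac{\left(-3\right) Y}{3} = Y$)
$t{\left(q,n \right)} = - 4 q$ ($t{\left(q,n \right)} = q \left(-4\right) = - 4 q$)
$d{\left(l \right)} = 158 + l$ ($d{\left(l \right)} = l + 158 = 158 + l$)
$f = 884$ ($f = 2 - \left(-882\right) 1 = 2 - -882 = 2 + 882 = 884$)
$d{\left(t{\left(-14,5 \right)} \right)} + f = \left(158 - -56\right) + 884 = \left(158 + 56\right) + 884 = 214 + 884 = 1098$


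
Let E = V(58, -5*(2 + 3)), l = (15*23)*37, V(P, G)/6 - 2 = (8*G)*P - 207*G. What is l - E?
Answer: 51303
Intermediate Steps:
V(P, G) = 12 - 1242*G + 48*G*P (V(P, G) = 12 + 6*((8*G)*P - 207*G) = 12 + 6*(8*G*P - 207*G) = 12 + 6*(-207*G + 8*G*P) = 12 + (-1242*G + 48*G*P) = 12 - 1242*G + 48*G*P)
l = 12765 (l = 345*37 = 12765)
E = -38538 (E = 12 - (-6210)*(2 + 3) + 48*(-5*(2 + 3))*58 = 12 - (-6210)*5 + 48*(-5*5)*58 = 12 - 1242*(-25) + 48*(-25)*58 = 12 + 31050 - 69600 = -38538)
l - E = 12765 - 1*(-38538) = 12765 + 38538 = 51303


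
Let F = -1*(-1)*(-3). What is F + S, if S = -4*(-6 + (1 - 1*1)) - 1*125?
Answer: -104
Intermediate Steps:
F = -3 (F = 1*(-3) = -3)
S = -101 (S = -4*(-6 + (1 - 1)) - 125 = -4*(-6 + 0) - 125 = -4*(-6) - 125 = 24 - 125 = -101)
F + S = -3 - 101 = -104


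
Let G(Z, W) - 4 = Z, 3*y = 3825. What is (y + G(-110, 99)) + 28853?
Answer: 30022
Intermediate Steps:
y = 1275 (y = (⅓)*3825 = 1275)
G(Z, W) = 4 + Z
(y + G(-110, 99)) + 28853 = (1275 + (4 - 110)) + 28853 = (1275 - 106) + 28853 = 1169 + 28853 = 30022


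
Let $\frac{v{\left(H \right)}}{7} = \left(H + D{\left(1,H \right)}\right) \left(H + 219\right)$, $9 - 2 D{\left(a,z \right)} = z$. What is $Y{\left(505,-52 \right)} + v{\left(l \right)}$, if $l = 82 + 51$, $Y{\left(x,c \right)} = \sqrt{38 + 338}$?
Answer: $174944 + 2 \sqrt{94} \approx 1.7496 \cdot 10^{5}$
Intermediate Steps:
$Y{\left(x,c \right)} = 2 \sqrt{94}$ ($Y{\left(x,c \right)} = \sqrt{376} = 2 \sqrt{94}$)
$D{\left(a,z \right)} = \frac{9}{2} - \frac{z}{2}$
$l = 133$
$v{\left(H \right)} = 7 \left(219 + H\right) \left(\frac{9}{2} + \frac{H}{2}\right)$ ($v{\left(H \right)} = 7 \left(H - \left(- \frac{9}{2} + \frac{H}{2}\right)\right) \left(H + 219\right) = 7 \left(\frac{9}{2} + \frac{H}{2}\right) \left(219 + H\right) = 7 \left(219 + H\right) \left(\frac{9}{2} + \frac{H}{2}\right)$)
$Y{\left(505,-52 \right)} + v{\left(l \right)} = 2 \sqrt{94} + \left(\frac{13797}{2} + 798 \cdot 133 + \frac{7 \cdot 133^{2}}{2}\right) = 2 \sqrt{94} + \left(\frac{13797}{2} + 106134 + \frac{7}{2} \cdot 17689\right) = 2 \sqrt{94} + \left(\frac{13797}{2} + 106134 + \frac{123823}{2}\right) = 2 \sqrt{94} + 174944 = 174944 + 2 \sqrt{94}$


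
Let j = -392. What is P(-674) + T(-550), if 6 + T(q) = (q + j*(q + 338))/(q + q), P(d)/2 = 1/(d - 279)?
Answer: -42482981/524150 ≈ -81.051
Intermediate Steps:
P(d) = 2/(-279 + d) (P(d) = 2/(d - 279) = 2/(-279 + d))
T(q) = -6 + (-132496 - 391*q)/(2*q) (T(q) = -6 + (q - 392*(q + 338))/(q + q) = -6 + (q - 392*(338 + q))/((2*q)) = -6 + (q + (-132496 - 392*q))*(1/(2*q)) = -6 + (-132496 - 391*q)*(1/(2*q)) = -6 + (-132496 - 391*q)/(2*q))
P(-674) + T(-550) = 2/(-279 - 674) + (-403/2 - 66248/(-550)) = 2/(-953) + (-403/2 - 66248*(-1/550)) = 2*(-1/953) + (-403/2 + 33124/275) = -2/953 - 44577/550 = -42482981/524150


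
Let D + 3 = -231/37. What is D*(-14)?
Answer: 4788/37 ≈ 129.41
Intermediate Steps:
D = -342/37 (D = -3 - 231/37 = -342/37 ≈ -9.2432)
D*(-14) = -342/37*(-14) = 4788/37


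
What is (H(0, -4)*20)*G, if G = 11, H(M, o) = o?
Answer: -880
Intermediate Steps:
(H(0, -4)*20)*G = -4*20*11 = -80*11 = -880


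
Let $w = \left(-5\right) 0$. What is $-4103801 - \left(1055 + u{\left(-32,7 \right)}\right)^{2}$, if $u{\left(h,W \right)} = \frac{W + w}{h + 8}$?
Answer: $- \frac{3004537345}{576} \approx -5.2162 \cdot 10^{6}$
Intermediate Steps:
$w = 0$
$u{\left(h,W \right)} = \frac{W}{8 + h}$ ($u{\left(h,W \right)} = \frac{W + 0}{h + 8} = \frac{W}{8 + h}$)
$-4103801 - \left(1055 + u{\left(-32,7 \right)}\right)^{2} = -4103801 - \left(1055 + \frac{7}{8 - 32}\right)^{2} = -4103801 - \left(1055 + \frac{7}{-24}\right)^{2} = -4103801 - \left(1055 + 7 \left(- \frac{1}{24}\right)\right)^{2} = -4103801 - \left(1055 - \frac{7}{24}\right)^{2} = -4103801 - \left(\frac{25313}{24}\right)^{2} = -4103801 - \frac{640747969}{576} = - \frac{3004537345}{576}$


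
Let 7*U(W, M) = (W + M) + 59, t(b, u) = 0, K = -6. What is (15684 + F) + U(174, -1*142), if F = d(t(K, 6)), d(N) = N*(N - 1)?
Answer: 15697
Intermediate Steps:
U(W, M) = 59/7 + M/7 + W/7 (U(W, M) = ((W + M) + 59)/7 = ((M + W) + 59)/7 = (59 + M + W)/7 = 59/7 + M/7 + W/7)
d(N) = N*(-1 + N)
F = 0 (F = 0*(-1 + 0) = 0*(-1) = 0)
(15684 + F) + U(174, -1*142) = (15684 + 0) + (59/7 + (-1*142)/7 + (1/7)*174) = 15684 + (59/7 + (1/7)*(-142) + 174/7) = 15684 + (59/7 - 142/7 + 174/7) = 15684 + 13 = 15697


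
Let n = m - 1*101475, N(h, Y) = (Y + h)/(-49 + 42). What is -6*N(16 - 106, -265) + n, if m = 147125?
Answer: 317420/7 ≈ 45346.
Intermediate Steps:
N(h, Y) = -Y/7 - h/7 (N(h, Y) = (Y + h)/(-7) = (Y + h)*(-1/7) = -Y/7 - h/7)
n = 45650 (n = 147125 - 1*101475 = 147125 - 101475 = 45650)
-6*N(16 - 106, -265) + n = -6*(-1/7*(-265) - (16 - 106)/7) + 45650 = -6*(265/7 - 1/7*(-90)) + 45650 = -6*(265/7 + 90/7) + 45650 = -6*355/7 + 45650 = -2130/7 + 45650 = 317420/7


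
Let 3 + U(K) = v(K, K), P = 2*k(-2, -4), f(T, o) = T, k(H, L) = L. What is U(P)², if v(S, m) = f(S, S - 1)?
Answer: 121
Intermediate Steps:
v(S, m) = S
P = -8 (P = 2*(-4) = -8)
U(K) = -3 + K
U(P)² = (-3 - 8)² = (-11)² = 121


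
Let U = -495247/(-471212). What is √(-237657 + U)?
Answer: I*√13192326226363711/235606 ≈ 487.5*I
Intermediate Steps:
U = 495247/471212 (U = -495247*(-1/471212) = 495247/471212 ≈ 1.0510)
√(-237657 + U) = √(-237657 + 495247/471212) = √(-111986335037/471212) = I*√13192326226363711/235606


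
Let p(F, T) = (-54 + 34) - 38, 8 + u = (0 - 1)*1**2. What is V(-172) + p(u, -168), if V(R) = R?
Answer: -230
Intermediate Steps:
u = -9 (u = -8 + (0 - 1)*1**2 = -8 - 1*1 = -8 - 1 = -9)
p(F, T) = -58 (p(F, T) = -20 - 38 = -58)
V(-172) + p(u, -168) = -172 - 58 = -230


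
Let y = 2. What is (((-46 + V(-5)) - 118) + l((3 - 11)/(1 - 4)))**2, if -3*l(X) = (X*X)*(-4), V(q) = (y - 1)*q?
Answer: 18550249/729 ≈ 25446.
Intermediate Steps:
V(q) = q (V(q) = (2 - 1)*q = 1*q = q)
l(X) = 4*X**2/3 (l(X) = -X*X*(-4)/3 = -X**2*(-4)/3 = -(-4)*X**2/3 = 4*X**2/3)
(((-46 + V(-5)) - 118) + l((3 - 11)/(1 - 4)))**2 = (((-46 - 5) - 118) + 4*((3 - 11)/(1 - 4))**2/3)**2 = ((-51 - 118) + 4*(-8/(-3))**2/3)**2 = (-169 + 4*(-8*(-1/3))**2/3)**2 = (-169 + 4*(8/3)**2/3)**2 = (-169 + (4/3)*(64/9))**2 = (-169 + 256/27)**2 = (-4307/27)**2 = 18550249/729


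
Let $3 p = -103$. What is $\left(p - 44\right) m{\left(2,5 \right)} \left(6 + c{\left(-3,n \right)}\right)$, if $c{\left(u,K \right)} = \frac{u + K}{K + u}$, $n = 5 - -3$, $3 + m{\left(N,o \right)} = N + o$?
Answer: $- \frac{6580}{3} \approx -2193.3$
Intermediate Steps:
$p = - \frac{103}{3}$ ($p = \frac{1}{3} \left(-103\right) = - \frac{103}{3} \approx -34.333$)
$m{\left(N,o \right)} = -3 + N + o$ ($m{\left(N,o \right)} = -3 + \left(N + o\right) = -3 + N + o$)
$n = 8$ ($n = 5 + 3 = 8$)
$c{\left(u,K \right)} = 1$ ($c{\left(u,K \right)} = \frac{K + u}{K + u} = 1$)
$\left(p - 44\right) m{\left(2,5 \right)} \left(6 + c{\left(-3,n \right)}\right) = \left(- \frac{103}{3} - 44\right) \left(-3 + 2 + 5\right) \left(6 + 1\right) = - \frac{235 \cdot 4 \cdot 7}{3} = \left(- \frac{235}{3}\right) 28 = - \frac{6580}{3}$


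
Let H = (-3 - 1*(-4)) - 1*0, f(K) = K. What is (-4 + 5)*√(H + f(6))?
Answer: √7 ≈ 2.6458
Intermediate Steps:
H = 1 (H = (-3 + 4) + 0 = 1 + 0 = 1)
(-4 + 5)*√(H + f(6)) = (-4 + 5)*√(1 + 6) = 1*√7 = √7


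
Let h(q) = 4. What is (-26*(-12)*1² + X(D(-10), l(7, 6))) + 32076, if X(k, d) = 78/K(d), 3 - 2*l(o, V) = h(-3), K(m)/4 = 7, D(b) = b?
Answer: 453471/14 ≈ 32391.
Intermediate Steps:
K(m) = 28 (K(m) = 4*7 = 28)
l(o, V) = -½ (l(o, V) = 3/2 - ½*4 = 3/2 - 2 = -½)
X(k, d) = 39/14 (X(k, d) = 78/28 = 78*(1/28) = 39/14)
(-26*(-12)*1² + X(D(-10), l(7, 6))) + 32076 = (-26*(-12)*1² + 39/14) + 32076 = (312*1 + 39/14) + 32076 = (312 + 39/14) + 32076 = 4407/14 + 32076 = 453471/14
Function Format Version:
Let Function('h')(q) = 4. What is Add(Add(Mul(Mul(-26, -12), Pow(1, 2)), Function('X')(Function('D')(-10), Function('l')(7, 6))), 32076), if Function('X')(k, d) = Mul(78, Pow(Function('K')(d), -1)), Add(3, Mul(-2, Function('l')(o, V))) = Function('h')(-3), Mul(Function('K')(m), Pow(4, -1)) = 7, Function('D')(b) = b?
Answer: Rational(453471, 14) ≈ 32391.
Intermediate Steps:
Function('K')(m) = 28 (Function('K')(m) = Mul(4, 7) = 28)
Function('l')(o, V) = Rational(-1, 2) (Function('l')(o, V) = Add(Rational(3, 2), Mul(Rational(-1, 2), 4)) = Add(Rational(3, 2), -2) = Rational(-1, 2))
Function('X')(k, d) = Rational(39, 14) (Function('X')(k, d) = Mul(78, Pow(28, -1)) = Mul(78, Rational(1, 28)) = Rational(39, 14))
Add(Add(Mul(Mul(-26, -12), Pow(1, 2)), Function('X')(Function('D')(-10), Function('l')(7, 6))), 32076) = Add(Add(Mul(Mul(-26, -12), Pow(1, 2)), Rational(39, 14)), 32076) = Add(Add(Mul(312, 1), Rational(39, 14)), 32076) = Add(Add(312, Rational(39, 14)), 32076) = Add(Rational(4407, 14), 32076) = Rational(453471, 14)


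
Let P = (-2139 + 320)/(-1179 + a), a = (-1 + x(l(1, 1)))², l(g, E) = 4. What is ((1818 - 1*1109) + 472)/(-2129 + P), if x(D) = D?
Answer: -1381770/2489111 ≈ -0.55513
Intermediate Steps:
a = 9 (a = (-1 + 4)² = 3² = 9)
P = 1819/1170 (P = (-2139 + 320)/(-1179 + 9) = -1819/(-1170) = -1819*(-1/1170) = 1819/1170 ≈ 1.5547)
((1818 - 1*1109) + 472)/(-2129 + P) = ((1818 - 1*1109) + 472)/(-2129 + 1819/1170) = ((1818 - 1109) + 472)/(-2489111/1170) = (709 + 472)*(-1170/2489111) = 1181*(-1170/2489111) = -1381770/2489111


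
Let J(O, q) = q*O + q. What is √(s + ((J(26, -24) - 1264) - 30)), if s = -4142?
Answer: 78*I ≈ 78.0*I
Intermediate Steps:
J(O, q) = q + O*q (J(O, q) = O*q + q = q + O*q)
√(s + ((J(26, -24) - 1264) - 30)) = √(-4142 + ((-24*(1 + 26) - 1264) - 30)) = √(-4142 + ((-24*27 - 1264) - 30)) = √(-4142 + ((-648 - 1264) - 30)) = √(-4142 + (-1912 - 30)) = √(-4142 - 1942) = √(-6084) = 78*I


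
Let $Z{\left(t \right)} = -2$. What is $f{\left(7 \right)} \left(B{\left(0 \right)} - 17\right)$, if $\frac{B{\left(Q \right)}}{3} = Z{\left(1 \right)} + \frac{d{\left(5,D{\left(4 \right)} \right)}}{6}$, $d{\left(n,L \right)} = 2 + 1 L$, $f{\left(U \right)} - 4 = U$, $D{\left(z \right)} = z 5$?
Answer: $-132$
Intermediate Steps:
$D{\left(z \right)} = 5 z$
$f{\left(U \right)} = 4 + U$
$d{\left(n,L \right)} = 2 + L$
$B{\left(Q \right)} = 5$ ($B{\left(Q \right)} = 3 \left(-2 + \frac{2 + 5 \cdot 4}{6}\right) = 3 \left(-2 + \left(2 + 20\right) \frac{1}{6}\right) = 3 \left(-2 + 22 \cdot \frac{1}{6}\right) = 3 \left(-2 + \frac{11}{3}\right) = 3 \cdot \frac{5}{3} = 5$)
$f{\left(7 \right)} \left(B{\left(0 \right)} - 17\right) = \left(4 + 7\right) \left(5 - 17\right) = 11 \left(-12\right) = -132$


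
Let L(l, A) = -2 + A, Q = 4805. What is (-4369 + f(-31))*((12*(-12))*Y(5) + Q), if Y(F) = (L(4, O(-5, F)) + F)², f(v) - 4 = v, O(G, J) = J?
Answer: 19390756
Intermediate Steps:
f(v) = 4 + v
Y(F) = (-2 + 2*F)² (Y(F) = ((-2 + F) + F)² = (-2 + 2*F)²)
(-4369 + f(-31))*((12*(-12))*Y(5) + Q) = (-4369 + (4 - 31))*((12*(-12))*(4*(-1 + 5)²) + 4805) = (-4369 - 27)*(-576*4² + 4805) = -4396*(-576*16 + 4805) = -4396*(-144*64 + 4805) = -4396*(-9216 + 4805) = -4396*(-4411) = 19390756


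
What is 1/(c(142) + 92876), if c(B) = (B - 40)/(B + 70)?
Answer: 106/9844907 ≈ 1.0767e-5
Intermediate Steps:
c(B) = (-40 + B)/(70 + B)
1/(c(142) + 92876) = 1/((-40 + 142)/(70 + 142) + 92876) = 1/(102/212 + 92876) = 1/((1/212)*102 + 92876) = 1/(51/106 + 92876) = 1/(9844907/106) = 106/9844907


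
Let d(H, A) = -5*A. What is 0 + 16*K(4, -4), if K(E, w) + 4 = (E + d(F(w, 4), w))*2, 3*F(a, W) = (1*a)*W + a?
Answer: 704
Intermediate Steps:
F(a, W) = a/3 + W*a/3 (F(a, W) = ((1*a)*W + a)/3 = (a*W + a)/3 = (W*a + a)/3 = (a + W*a)/3 = a/3 + W*a/3)
K(E, w) = -4 - 10*w + 2*E (K(E, w) = -4 + (E - 5*w)*2 = -4 + (-10*w + 2*E) = -4 - 10*w + 2*E)
0 + 16*K(4, -4) = 0 + 16*(-4 - 10*(-4) + 2*4) = 0 + 16*(-4 + 40 + 8) = 0 + 16*44 = 0 + 704 = 704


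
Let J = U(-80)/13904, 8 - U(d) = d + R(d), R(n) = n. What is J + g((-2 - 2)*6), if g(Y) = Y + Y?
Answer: -83403/1738 ≈ -47.988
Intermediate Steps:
U(d) = 8 - 2*d (U(d) = 8 - (d + d) = 8 - 2*d)
g(Y) = 2*Y
J = 21/1738 (J = (8 - 2*(-80))/13904 = (8 + 160)*(1/13904) = 168*(1/13904) = 21/1738 ≈ 0.012083)
J + g((-2 - 2)*6) = 21/1738 + 2*((-2 - 2)*6) = 21/1738 + 2*(-4*6) = 21/1738 + 2*(-24) = 21/1738 - 48 = -83403/1738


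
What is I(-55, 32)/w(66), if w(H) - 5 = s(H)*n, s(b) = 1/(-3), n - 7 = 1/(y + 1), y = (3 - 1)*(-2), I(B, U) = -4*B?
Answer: 396/5 ≈ 79.200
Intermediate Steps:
y = -4 (y = 2*(-2) = -4)
n = 20/3 (n = 7 + 1/(-4 + 1) = 7 + 1/(-3) = 7 - ⅓ = 20/3 ≈ 6.6667)
s(b) = -⅓
w(H) = 25/9 (w(H) = 5 - ⅓*20/3 = 5 - 20/9 = 25/9)
I(-55, 32)/w(66) = (-4*(-55))/(25/9) = 220*(9/25) = 396/5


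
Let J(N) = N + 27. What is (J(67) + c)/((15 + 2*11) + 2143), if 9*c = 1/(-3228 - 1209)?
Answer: 3753701/87053940 ≈ 0.043119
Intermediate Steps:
J(N) = 27 + N
c = -1/39933 (c = 1/(9*(-3228 - 1209)) = (⅑)/(-4437) = (⅑)*(-1/4437) = -1/39933 ≈ -2.5042e-5)
(J(67) + c)/((15 + 2*11) + 2143) = ((27 + 67) - 1/39933)/((15 + 2*11) + 2143) = (94 - 1/39933)/((15 + 22) + 2143) = 3753701/(39933*(37 + 2143)) = (3753701/39933)/2180 = (3753701/39933)*(1/2180) = 3753701/87053940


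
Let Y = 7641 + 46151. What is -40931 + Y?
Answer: 12861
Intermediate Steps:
Y = 53792
-40931 + Y = -40931 + 53792 = 12861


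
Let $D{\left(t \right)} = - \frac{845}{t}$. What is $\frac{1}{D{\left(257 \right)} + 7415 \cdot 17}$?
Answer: $\frac{257}{32395290} \approx 7.9333 \cdot 10^{-6}$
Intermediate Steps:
$\frac{1}{D{\left(257 \right)} + 7415 \cdot 17} = \frac{1}{- \frac{845}{257} + 7415 \cdot 17} = \frac{1}{\left(-845\right) \frac{1}{257} + 126055} = \frac{1}{- \frac{845}{257} + 126055} = \frac{1}{\frac{32395290}{257}} = \frac{257}{32395290}$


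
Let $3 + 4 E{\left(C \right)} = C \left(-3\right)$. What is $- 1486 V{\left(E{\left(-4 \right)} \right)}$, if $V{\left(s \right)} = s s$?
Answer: $- \frac{60183}{8} \approx -7522.9$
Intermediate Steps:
$E{\left(C \right)} = - \frac{3}{4} - \frac{3 C}{4}$ ($E{\left(C \right)} = - \frac{3}{4} + \frac{C \left(-3\right)}{4} = - \frac{3}{4} + \frac{\left(-3\right) C}{4} = - \frac{3}{4} - \frac{3 C}{4}$)
$V{\left(s \right)} = s^{2}$
$- 1486 V{\left(E{\left(-4 \right)} \right)} = - 1486 \left(- \frac{3}{4} - -3\right)^{2} = - 1486 \left(- \frac{3}{4} + 3\right)^{2} = - 1486 \left(\frac{9}{4}\right)^{2} = \left(-1486\right) \frac{81}{16} = - \frac{60183}{8}$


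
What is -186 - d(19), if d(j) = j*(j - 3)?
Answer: -490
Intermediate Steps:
d(j) = j*(-3 + j)
-186 - d(19) = -186 - 19*(-3 + 19) = -186 - 19*16 = -186 - 1*304 = -186 - 304 = -490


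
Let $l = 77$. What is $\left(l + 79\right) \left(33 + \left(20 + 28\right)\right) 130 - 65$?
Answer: $1642615$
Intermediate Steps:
$\left(l + 79\right) \left(33 + \left(20 + 28\right)\right) 130 - 65 = \left(77 + 79\right) \left(33 + \left(20 + 28\right)\right) 130 - 65 = 156 \left(33 + 48\right) 130 - 65 = 156 \cdot 81 \cdot 130 - 65 = 12636 \cdot 130 - 65 = 1642680 - 65 = 1642615$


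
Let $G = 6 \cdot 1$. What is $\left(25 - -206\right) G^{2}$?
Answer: $8316$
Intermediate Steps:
$G = 6$
$\left(25 - -206\right) G^{2} = \left(25 - -206\right) 6^{2} = \left(25 + 206\right) 36 = 231 \cdot 36 = 8316$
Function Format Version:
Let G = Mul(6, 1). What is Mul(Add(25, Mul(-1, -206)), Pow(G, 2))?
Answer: 8316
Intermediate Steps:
G = 6
Mul(Add(25, Mul(-1, -206)), Pow(G, 2)) = Mul(Add(25, Mul(-1, -206)), Pow(6, 2)) = Mul(Add(25, 206), 36) = Mul(231, 36) = 8316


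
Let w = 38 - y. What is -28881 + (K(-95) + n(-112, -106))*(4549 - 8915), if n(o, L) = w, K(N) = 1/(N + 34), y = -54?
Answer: -26259367/61 ≈ -4.3048e+5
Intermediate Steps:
K(N) = 1/(34 + N)
w = 92 (w = 38 - 1*(-54) = 38 + 54 = 92)
n(o, L) = 92
-28881 + (K(-95) + n(-112, -106))*(4549 - 8915) = -28881 + (1/(34 - 95) + 92)*(4549 - 8915) = -28881 + (1/(-61) + 92)*(-4366) = -28881 + (-1/61 + 92)*(-4366) = -28881 + (5611/61)*(-4366) = -28881 - 24497626/61 = -26259367/61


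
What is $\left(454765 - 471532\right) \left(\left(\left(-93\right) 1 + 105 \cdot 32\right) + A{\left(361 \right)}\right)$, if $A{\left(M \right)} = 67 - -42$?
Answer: $-56605392$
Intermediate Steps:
$A{\left(M \right)} = 109$ ($A{\left(M \right)} = 67 + 42 = 109$)
$\left(454765 - 471532\right) \left(\left(\left(-93\right) 1 + 105 \cdot 32\right) + A{\left(361 \right)}\right) = \left(454765 - 471532\right) \left(\left(\left(-93\right) 1 + 105 \cdot 32\right) + 109\right) = - 16767 \left(\left(-93 + 3360\right) + 109\right) = - 16767 \left(3267 + 109\right) = \left(-16767\right) 3376 = -56605392$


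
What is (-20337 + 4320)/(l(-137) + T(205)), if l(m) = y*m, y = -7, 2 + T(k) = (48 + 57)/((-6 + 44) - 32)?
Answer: -32034/1949 ≈ -16.436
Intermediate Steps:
T(k) = 31/2 (T(k) = -2 + (48 + 57)/((-6 + 44) - 32) = -2 + 105/(38 - 32) = -2 + 105/6 = -2 + 105*(1/6) = -2 + 35/2 = 31/2)
l(m) = -7*m
(-20337 + 4320)/(l(-137) + T(205)) = (-20337 + 4320)/(-7*(-137) + 31/2) = -16017/(959 + 31/2) = -16017/1949/2 = -16017*2/1949 = -32034/1949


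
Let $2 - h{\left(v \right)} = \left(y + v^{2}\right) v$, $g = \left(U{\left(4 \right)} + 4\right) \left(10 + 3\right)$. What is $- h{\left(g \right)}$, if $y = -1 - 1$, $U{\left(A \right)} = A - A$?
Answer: $140502$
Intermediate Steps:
$U{\left(A \right)} = 0$
$y = -2$ ($y = -1 - 1 = -2$)
$g = 52$ ($g = \left(0 + 4\right) \left(10 + 3\right) = 4 \cdot 13 = 52$)
$h{\left(v \right)} = 2 - v \left(-2 + v^{2}\right)$ ($h{\left(v \right)} = 2 - \left(-2 + v^{2}\right) v = 2 - v \left(-2 + v^{2}\right)$)
$- h{\left(g \right)} = - (2 - 52^{3} + 2 \cdot 52) = - (2 - 140608 + 104) = \left(-1\right) \left(-140502\right) = 140502$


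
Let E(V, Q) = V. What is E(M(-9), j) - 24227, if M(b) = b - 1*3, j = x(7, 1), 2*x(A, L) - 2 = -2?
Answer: -24239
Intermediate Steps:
x(A, L) = 0 (x(A, L) = 1 + (½)*(-2) = 1 - 1 = 0)
j = 0
M(b) = -3 + b (M(b) = b - 3 = -3 + b)
E(M(-9), j) - 24227 = (-3 - 9) - 24227 = -12 - 24227 = -24239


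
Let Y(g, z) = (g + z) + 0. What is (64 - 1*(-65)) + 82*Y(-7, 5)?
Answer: -35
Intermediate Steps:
Y(g, z) = g + z
(64 - 1*(-65)) + 82*Y(-7, 5) = (64 - 1*(-65)) + 82*(-7 + 5) = (64 + 65) + 82*(-2) = 129 - 164 = -35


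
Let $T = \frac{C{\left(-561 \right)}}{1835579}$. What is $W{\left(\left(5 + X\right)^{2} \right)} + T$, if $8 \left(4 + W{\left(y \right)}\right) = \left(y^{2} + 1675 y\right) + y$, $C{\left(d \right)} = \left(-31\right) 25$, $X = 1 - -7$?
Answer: $\frac{572283965367}{14684632} \approx 38972.0$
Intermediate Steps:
$X = 8$ ($X = 1 + 7 = 8$)
$C{\left(d \right)} = -775$
$W{\left(y \right)} = -4 + \frac{y^{2}}{8} + \frac{419 y}{2}$ ($W{\left(y \right)} = -4 + \frac{\left(y^{2} + 1675 y\right) + y}{8} = -4 + \frac{y^{2} + 1676 y}{8} = -4 + \left(\frac{y^{2}}{8} + \frac{419 y}{2}\right) = -4 + \frac{y^{2}}{8} + \frac{419 y}{2}$)
$T = - \frac{775}{1835579} \approx -0.00042221$
$W{\left(\left(5 + X\right)^{2} \right)} + T = \left(-4 + \frac{\left(\left(5 + 8\right)^{2}\right)^{2}}{8} + \frac{419 \left(5 + 8\right)^{2}}{2}\right) - \frac{775}{1835579} = \left(-4 + \frac{\left(13^{2}\right)^{2}}{8} + \frac{419 \cdot 13^{2}}{2}\right) - \frac{775}{1835579} = \left(-4 + \frac{169^{2}}{8} + \frac{419}{2} \cdot 169\right) - \frac{775}{1835579} = \left(-4 + \frac{1}{8} \cdot 28561 + \frac{70811}{2}\right) - \frac{775}{1835579} = \left(-4 + \frac{28561}{8} + \frac{70811}{2}\right) - \frac{775}{1835579} = \frac{311773}{8} - \frac{775}{1835579} = \frac{572283965367}{14684632}$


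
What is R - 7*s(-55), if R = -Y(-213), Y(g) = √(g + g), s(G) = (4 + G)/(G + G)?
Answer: -357/110 - I*√426 ≈ -3.2455 - 20.64*I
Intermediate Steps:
s(G) = (4 + G)/(2*G) (s(G) = (4 + G)/((2*G)) = (4 + G)*(1/(2*G)) = (4 + G)/(2*G))
Y(g) = √2*√g (Y(g) = √(2*g) = √2*√g)
R = -I*√426 (R = -√2*√(-213) = -√2*I*√213 = -I*√426 ≈ -20.64*I)
R - 7*s(-55) = -I*√426 - 7*(4 - 55)/(2*(-55)) = -I*√426 - 7*(-1)*(-51)/(2*55) = -I*√426 - 7*51/110 = -I*√426 - 357/110 = -357/110 - I*√426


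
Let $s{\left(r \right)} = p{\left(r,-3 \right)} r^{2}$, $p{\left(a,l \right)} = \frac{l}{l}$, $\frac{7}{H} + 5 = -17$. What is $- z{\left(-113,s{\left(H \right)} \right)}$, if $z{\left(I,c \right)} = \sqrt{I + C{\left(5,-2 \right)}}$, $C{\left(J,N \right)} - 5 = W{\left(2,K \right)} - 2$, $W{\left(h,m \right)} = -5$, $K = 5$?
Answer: $- i \sqrt{115} \approx - 10.724 i$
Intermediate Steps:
$H = - \frac{7}{22}$ ($H = \frac{7}{-5 - 17} = \frac{7}{-22} = 7 \left(- \frac{1}{22}\right) = - \frac{7}{22} \approx -0.31818$)
$p{\left(a,l \right)} = 1$
$s{\left(r \right)} = r^{2}$ ($s{\left(r \right)} = 1 r^{2} = r^{2}$)
$C{\left(J,N \right)} = -2$ ($C{\left(J,N \right)} = 5 - 7 = -2$)
$z{\left(I,c \right)} = \sqrt{-2 + I}$ ($z{\left(I,c \right)} = \sqrt{I - 2} = \sqrt{-2 + I}$)
$- z{\left(-113,s{\left(H \right)} \right)} = - \sqrt{-2 - 113} = - \sqrt{-115} = - i \sqrt{115}$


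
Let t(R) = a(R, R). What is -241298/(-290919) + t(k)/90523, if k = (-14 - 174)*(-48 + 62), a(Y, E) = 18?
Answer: 21848255396/26334860637 ≈ 0.82963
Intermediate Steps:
k = -2632 (k = -188*14 = -2632)
t(R) = 18
-241298/(-290919) + t(k)/90523 = -241298/(-290919) + 18/90523 = -241298*(-1/290919) + 18*(1/90523) = 241298/290919 + 18/90523 = 21848255396/26334860637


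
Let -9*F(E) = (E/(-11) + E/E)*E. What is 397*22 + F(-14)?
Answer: 865016/99 ≈ 8737.5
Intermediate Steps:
F(E) = -E*(1 - E/11)/9 (F(E) = -(E/(-11) + E/E)*E/9 = -(E*(-1/11) + 1)*E/9 = -(-E/11 + 1)*E/9 = -(1 - E/11)*E/9 = -E*(1 - E/11)/9)
397*22 + F(-14) = 397*22 + (1/99)*(-14)*(-11 - 14) = 8734 + (1/99)*(-14)*(-25) = 8734 + 350/99 = 865016/99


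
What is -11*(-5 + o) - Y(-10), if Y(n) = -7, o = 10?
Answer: -48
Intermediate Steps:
-11*(-5 + o) - Y(-10) = -11*(-5 + 10) - 1*(-7) = -11*5 + 7 = -55 + 7 = -48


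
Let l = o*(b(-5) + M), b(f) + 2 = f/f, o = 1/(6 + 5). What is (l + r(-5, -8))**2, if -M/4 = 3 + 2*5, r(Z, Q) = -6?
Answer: 14161/121 ≈ 117.03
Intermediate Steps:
o = 1/11 ≈ 0.090909
M = -52 (M = -4*(3 + 2*5) = -4*(3 + 10) = -4*13 = -52)
b(f) = -1 (b(f) = -2 + f/f = -2 + 1 = -1)
l = -53/11 (l = (-1 - 52)/11 = (1/11)*(-53) = -53/11 ≈ -4.8182)
(l + r(-5, -8))**2 = (-53/11 - 6)**2 = (-119/11)**2 = 14161/121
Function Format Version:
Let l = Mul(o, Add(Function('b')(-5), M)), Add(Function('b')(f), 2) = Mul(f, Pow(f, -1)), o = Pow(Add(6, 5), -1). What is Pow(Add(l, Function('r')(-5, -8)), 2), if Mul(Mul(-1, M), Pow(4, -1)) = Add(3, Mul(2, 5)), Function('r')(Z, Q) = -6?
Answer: Rational(14161, 121) ≈ 117.03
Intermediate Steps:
o = Rational(1, 11) (o = Pow(11, -1) = Rational(1, 11) ≈ 0.090909)
M = -52 (M = Mul(-4, Add(3, Mul(2, 5))) = Mul(-4, Add(3, 10)) = Mul(-4, 13) = -52)
Function('b')(f) = -1 (Function('b')(f) = Add(-2, Mul(f, Pow(f, -1))) = Add(-2, 1) = -1)
l = Rational(-53, 11) (l = Mul(Rational(1, 11), Add(-1, -52)) = Mul(Rational(1, 11), -53) = Rational(-53, 11) ≈ -4.8182)
Pow(Add(l, Function('r')(-5, -8)), 2) = Pow(Add(Rational(-53, 11), -6), 2) = Pow(Rational(-119, 11), 2) = Rational(14161, 121)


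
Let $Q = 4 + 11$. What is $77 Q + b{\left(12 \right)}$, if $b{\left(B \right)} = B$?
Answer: $1167$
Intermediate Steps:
$Q = 15$
$77 Q + b{\left(12 \right)} = 77 \cdot 15 + 12 = 1155 + 12 = 1167$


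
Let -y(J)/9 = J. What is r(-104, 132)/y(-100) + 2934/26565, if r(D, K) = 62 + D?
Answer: 16943/265650 ≈ 0.063779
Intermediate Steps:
y(J) = -9*J
r(-104, 132)/y(-100) + 2934/26565 = (62 - 104)/((-9*(-100))) + 2934/26565 = -42/900 + 2934*(1/26565) = -42*1/900 + 978/8855 = -7/150 + 978/8855 = 16943/265650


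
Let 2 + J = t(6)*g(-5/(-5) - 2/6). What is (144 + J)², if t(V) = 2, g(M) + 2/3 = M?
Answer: 20164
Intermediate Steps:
g(M) = -⅔ + M
J = -2 (J = -2 + 2*(-⅔ + (-5/(-5) - 2/6)) = -2 + 2*(-⅔ + (-5*(-⅕) - 2*⅙)) = -2 + 2*(-⅔ + (1 - ⅓)) = -2 + 2*(-⅔ + ⅔) = -2 + 2*0 = -2 + 0 = -2)
(144 + J)² = (144 - 2)² = 142² = 20164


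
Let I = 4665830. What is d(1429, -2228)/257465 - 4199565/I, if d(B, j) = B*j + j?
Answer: -49066960049/3696270526 ≈ -13.275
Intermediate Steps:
d(B, j) = j + B*j
d(1429, -2228)/257465 - 4199565/I = -2228*(1 + 1429)/257465 - 4199565/4665830 = -2228*1430*(1/257465) - 4199565*1/4665830 = -3186040*1/257465 - 839913/933166 = -49016/3961 - 839913/933166 = -49066960049/3696270526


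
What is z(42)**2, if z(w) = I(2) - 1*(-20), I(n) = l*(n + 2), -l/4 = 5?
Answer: 3600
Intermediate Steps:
l = -20 (l = -4*5 = -20)
I(n) = -40 - 20*n (I(n) = -20*(n + 2) = -20*(2 + n) = -40 - 20*n)
z(w) = -60 (z(w) = (-40 - 20*2) - 1*(-20) = (-40 - 40) + 20 = -80 + 20 = -60)
z(42)**2 = (-60)**2 = 3600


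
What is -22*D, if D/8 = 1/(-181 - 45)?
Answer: 88/113 ≈ 0.77876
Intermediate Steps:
D = -4/113 (D = 8/(-181 - 45) = 8/(-226) = 8*(-1/226) = -4/113 ≈ -0.035398)
-22*D = -22*(-4/113) = 88/113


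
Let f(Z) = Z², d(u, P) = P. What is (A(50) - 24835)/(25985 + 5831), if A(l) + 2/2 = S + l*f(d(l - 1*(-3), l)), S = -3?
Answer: 100161/31816 ≈ 3.1481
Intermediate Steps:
A(l) = -4 + l³ (A(l) = -1 + (-3 + l*l²) = -1 + (-3 + l³) = -4 + l³)
(A(50) - 24835)/(25985 + 5831) = ((-4 + 50³) - 24835)/(25985 + 5831) = ((-4 + 125000) - 24835)/31816 = (124996 - 24835)*(1/31816) = 100161*(1/31816) = 100161/31816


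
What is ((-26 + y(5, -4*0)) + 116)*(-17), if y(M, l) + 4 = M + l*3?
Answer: -1547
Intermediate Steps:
y(M, l) = -4 + M + 3*l (y(M, l) = -4 + (M + l*3) = -4 + (M + 3*l) = -4 + M + 3*l)
((-26 + y(5, -4*0)) + 116)*(-17) = ((-26 + (-4 + 5 + 3*(-4*0))) + 116)*(-17) = ((-26 + (-4 + 5 + 3*0)) + 116)*(-17) = ((-26 + (-4 + 5 + 0)) + 116)*(-17) = ((-26 + 1) + 116)*(-17) = (-25 + 116)*(-17) = 91*(-17) = -1547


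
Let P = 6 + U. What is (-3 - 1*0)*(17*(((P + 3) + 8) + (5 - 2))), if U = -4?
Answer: -816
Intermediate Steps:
P = 2 (P = 6 - 4 = 2)
(-3 - 1*0)*(17*(((P + 3) + 8) + (5 - 2))) = (-3 - 1*0)*(17*(((2 + 3) + 8) + (5 - 2))) = (-3 + 0)*(17*((5 + 8) + 3)) = -51*(13 + 3) = -51*16 = -3*272 = -816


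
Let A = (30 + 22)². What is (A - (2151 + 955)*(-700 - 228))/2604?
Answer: 721268/651 ≈ 1107.9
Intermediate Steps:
A = 2704 (A = 52² = 2704)
(A - (2151 + 955)*(-700 - 228))/2604 = (2704 - (2151 + 955)*(-700 - 228))/2604 = (2704 - 3106*(-928))*(1/2604) = (2704 - 1*(-2882368))*(1/2604) = (2704 + 2882368)*(1/2604) = 2885072*(1/2604) = 721268/651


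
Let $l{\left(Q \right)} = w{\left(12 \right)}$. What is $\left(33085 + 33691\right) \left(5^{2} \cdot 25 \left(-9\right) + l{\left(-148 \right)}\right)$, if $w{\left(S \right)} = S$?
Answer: $-374813688$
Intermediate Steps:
$l{\left(Q \right)} = 12$
$\left(33085 + 33691\right) \left(5^{2} \cdot 25 \left(-9\right) + l{\left(-148 \right)}\right) = \left(33085 + 33691\right) \left(5^{2} \cdot 25 \left(-9\right) + 12\right) = 66776 \left(25 \cdot 25 \left(-9\right) + 12\right) = 66776 \left(625 \left(-9\right) + 12\right) = 66776 \left(-5625 + 12\right) = 66776 \left(-5613\right) = -374813688$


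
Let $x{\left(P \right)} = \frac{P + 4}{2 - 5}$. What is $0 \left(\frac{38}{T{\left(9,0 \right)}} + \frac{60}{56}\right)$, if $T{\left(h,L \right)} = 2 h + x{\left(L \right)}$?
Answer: $0$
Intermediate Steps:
$x{\left(P \right)} = - \frac{4}{3} - \frac{P}{3}$ ($x{\left(P \right)} = \frac{4 + P}{-3} = \left(4 + P\right) \left(- \frac{1}{3}\right) = - \frac{4}{3} - \frac{P}{3}$)
$T{\left(h,L \right)} = - \frac{4}{3} + 2 h - \frac{L}{3}$ ($T{\left(h,L \right)} = 2 h - \left(\frac{4}{3} + \frac{L}{3}\right) = - \frac{4}{3} + 2 h - \frac{L}{3}$)
$0 \left(\frac{38}{T{\left(9,0 \right)}} + \frac{60}{56}\right) = 0 \left(\frac{38}{- \frac{4}{3} + 2 \cdot 9 - 0} + \frac{60}{56}\right) = 0 \left(\frac{38}{- \frac{4}{3} + 18 + 0} + 60 \cdot \frac{1}{56}\right) = 0 \left(\frac{38}{\frac{50}{3}} + \frac{15}{14}\right) = 0 \left(38 \cdot \frac{3}{50} + \frac{15}{14}\right) = 0 \left(\frac{57}{25} + \frac{15}{14}\right) = 0 \cdot \frac{1173}{350} = 0$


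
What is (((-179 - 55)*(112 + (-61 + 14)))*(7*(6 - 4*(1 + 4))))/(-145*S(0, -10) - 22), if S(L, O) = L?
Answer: -745290/11 ≈ -67754.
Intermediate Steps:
(((-179 - 55)*(112 + (-61 + 14)))*(7*(6 - 4*(1 + 4))))/(-145*S(0, -10) - 22) = (((-179 - 55)*(112 + (-61 + 14)))*(7*(6 - 4*(1 + 4))))/(-145*0 - 22) = ((-234*(112 - 47))*(7*(6 - 4*5)))/(0 - 22) = ((-234*65)*(7*(6 - 20)))/(-22) = -106470*(-14)*(-1/22) = -15210*(-98)*(-1/22) = 1490580*(-1/22) = -745290/11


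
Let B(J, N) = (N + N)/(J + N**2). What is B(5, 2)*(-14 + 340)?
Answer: 1304/9 ≈ 144.89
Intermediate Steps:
B(J, N) = 2*N/(J + N**2) (B(J, N) = (2*N)/(J + N**2) = 2*N/(J + N**2))
B(5, 2)*(-14 + 340) = (2*2/(5 + 2**2))*(-14 + 340) = (2*2/(5 + 4))*326 = (2*2/9)*326 = (2*2*(1/9))*326 = (4/9)*326 = 1304/9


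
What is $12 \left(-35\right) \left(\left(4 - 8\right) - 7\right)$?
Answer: $4620$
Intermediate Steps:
$12 \left(-35\right) \left(\left(4 - 8\right) - 7\right) = - 420 \left(-4 - 7\right) = \left(-420\right) \left(-11\right) = 4620$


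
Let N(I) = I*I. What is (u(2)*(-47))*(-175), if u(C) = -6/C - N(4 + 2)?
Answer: -320775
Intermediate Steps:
N(I) = I²
u(C) = -36 - 6/C (u(C) = -6/C - (4 + 2)² = -6/C - 1*6² = -6/C - 1*36 = -6/C - 36 = -36 - 6/C)
(u(2)*(-47))*(-175) = ((-36 - 6/2)*(-47))*(-175) = ((-36 - 6*½)*(-47))*(-175) = ((-36 - 3)*(-47))*(-175) = -39*(-47)*(-175) = 1833*(-175) = -320775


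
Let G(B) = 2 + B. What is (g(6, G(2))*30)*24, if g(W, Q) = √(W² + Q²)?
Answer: 1440*√13 ≈ 5192.0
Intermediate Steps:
g(W, Q) = √(Q² + W²)
(g(6, G(2))*30)*24 = (√((2 + 2)² + 6²)*30)*24 = (√(4² + 36)*30)*24 = (√(16 + 36)*30)*24 = (√52*30)*24 = ((2*√13)*30)*24 = (60*√13)*24 = 1440*√13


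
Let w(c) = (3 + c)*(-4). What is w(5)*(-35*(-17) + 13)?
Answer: -19456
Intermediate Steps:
w(c) = -12 - 4*c
w(5)*(-35*(-17) + 13) = (-12 - 4*5)*(-35*(-17) + 13) = (-12 - 20)*(595 + 13) = -32*608 = -19456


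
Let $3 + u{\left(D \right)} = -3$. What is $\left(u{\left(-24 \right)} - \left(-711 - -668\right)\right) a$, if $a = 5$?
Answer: $185$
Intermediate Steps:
$u{\left(D \right)} = -6$ ($u{\left(D \right)} = -3 - 3 = -6$)
$\left(u{\left(-24 \right)} - \left(-711 - -668\right)\right) a = \left(-6 - \left(-711 - -668\right)\right) 5 = \left(-6 - \left(-711 + 668\right)\right) 5 = \left(-6 - -43\right) 5 = \left(-6 + 43\right) 5 = 37 \cdot 5 = 185$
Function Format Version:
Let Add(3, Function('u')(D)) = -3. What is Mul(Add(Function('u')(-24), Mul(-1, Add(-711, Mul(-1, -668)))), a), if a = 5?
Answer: 185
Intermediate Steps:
Function('u')(D) = -6 (Function('u')(D) = Add(-3, -3) = -6)
Mul(Add(Function('u')(-24), Mul(-1, Add(-711, Mul(-1, -668)))), a) = Mul(Add(-6, Mul(-1, Add(-711, Mul(-1, -668)))), 5) = Mul(Add(-6, Mul(-1, Add(-711, 668))), 5) = Mul(Add(-6, Mul(-1, -43)), 5) = Mul(Add(-6, 43), 5) = Mul(37, 5) = 185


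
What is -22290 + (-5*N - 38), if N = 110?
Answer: -22878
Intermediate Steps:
-22290 + (-5*N - 38) = -22290 + (-5*110 - 38) = -22290 + (-550 - 38) = -22290 - 588 = -22878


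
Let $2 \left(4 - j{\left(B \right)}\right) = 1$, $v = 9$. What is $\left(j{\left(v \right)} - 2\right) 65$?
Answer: $\frac{195}{2} \approx 97.5$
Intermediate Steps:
$j{\left(B \right)} = \frac{7}{2}$ ($j{\left(B \right)} = 4 - \frac{1}{2} = \frac{7}{2}$)
$\left(j{\left(v \right)} - 2\right) 65 = \left(\frac{7}{2} - 2\right) 65 = \frac{3}{2} \cdot 65 = \frac{195}{2}$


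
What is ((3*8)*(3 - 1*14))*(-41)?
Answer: 10824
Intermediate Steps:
((3*8)*(3 - 1*14))*(-41) = (24*(3 - 14))*(-41) = (24*(-11))*(-41) = -264*(-41) = 10824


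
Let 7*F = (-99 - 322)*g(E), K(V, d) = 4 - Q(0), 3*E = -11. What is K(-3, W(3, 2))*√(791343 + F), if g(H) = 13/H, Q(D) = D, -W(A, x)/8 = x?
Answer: 4*√4693136910/77 ≈ 3558.8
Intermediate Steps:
W(A, x) = -8*x
E = -11/3 (E = (⅓)*(-11) = -11/3 ≈ -3.6667)
K(V, d) = 4 (K(V, d) = 4 - 1*0 = 4 + 0 = 4)
F = 16419/77 (F = ((-99 - 322)*(13/(-11/3)))/7 = (-5473*(-3)/11)/7 = (-421*(-39/11))/7 = (⅐)*(16419/11) = 16419/77 ≈ 213.23)
K(-3, W(3, 2))*√(791343 + F) = 4*√(791343 + 16419/77) = 4*√(60949830/77) = 4*(√4693136910/77) = 4*√4693136910/77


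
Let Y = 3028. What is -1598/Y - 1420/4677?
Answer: -5886803/7080978 ≈ -0.83135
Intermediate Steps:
-1598/Y - 1420/4677 = -1598/3028 - 1420/4677 = -1598*1/3028 - 1420*1/4677 = -799/1514 - 1420/4677 = -5886803/7080978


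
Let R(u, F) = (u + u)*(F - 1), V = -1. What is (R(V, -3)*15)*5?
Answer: 600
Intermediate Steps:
R(u, F) = 2*u*(-1 + F) (R(u, F) = (2*u)*(-1 + F) = 2*u*(-1 + F))
(R(V, -3)*15)*5 = ((2*(-1)*(-1 - 3))*15)*5 = ((2*(-1)*(-4))*15)*5 = (8*15)*5 = 120*5 = 600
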